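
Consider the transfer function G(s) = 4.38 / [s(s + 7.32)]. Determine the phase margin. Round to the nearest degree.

85°

Gain crossover: |G(jω)| = 1 at ω ≈ 0.596 rad s⁻¹.
∠G(j0.596) = −90° − arctan(0.596/7.32) ≈ -94.66°
PM = 180° + (-94.66°) = 85.34°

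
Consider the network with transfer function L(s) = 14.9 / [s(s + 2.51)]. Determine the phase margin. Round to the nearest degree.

Gain crossover: |L(jω)| = 1 at ω ≈ 3.48 rad/s.
∠L(j3.48) = −90° − arctan(3.48/2.51) ≈ -144.16°
PM = 180° + (-144.16°) = 35.84°

36 deg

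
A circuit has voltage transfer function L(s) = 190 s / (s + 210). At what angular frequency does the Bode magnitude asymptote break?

The single real pole at s = −210 gives a corner at ω = 210 rad/s.

210 rad/s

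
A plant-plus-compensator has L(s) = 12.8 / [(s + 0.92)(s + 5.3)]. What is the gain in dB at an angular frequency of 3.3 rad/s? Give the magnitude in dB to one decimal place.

|j3.3 + 0.92| = √(3.3² + 0.92²) = 3.426
|j3.3 + 5.3| = √(3.3² + 5.3²) = 6.243
|L(j3.3)| = 12.8 / (3.426 × 6.243) = 0.59844
20 log₁₀(0.59844) = -4.46 dB

-4.5 dB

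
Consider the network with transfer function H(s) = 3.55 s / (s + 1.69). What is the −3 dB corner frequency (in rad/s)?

1.69 rad/s

For a single-pole high-pass, the −3 dB point is at the pole: ω = 1.69 rad/s.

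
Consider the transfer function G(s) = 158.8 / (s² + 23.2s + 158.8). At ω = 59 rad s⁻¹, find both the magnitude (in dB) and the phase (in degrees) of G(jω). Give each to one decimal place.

|(j59)² + 23.2(j59) + 158.8| = |-3322.2 + j1368.8| = 3593
|G(j59)| = 158.8 / 3593 = 0.044195
20 log₁₀(0.044195) = -27.09 dB
∠[(j59)² + 23.2(j59) + 158.8] = ∠[-3322.2 + j1368.8] = 157.61°
∠G(j59) = −157.61° = -157.61°

|G| = -27.1 dB, ∠G = -157.6°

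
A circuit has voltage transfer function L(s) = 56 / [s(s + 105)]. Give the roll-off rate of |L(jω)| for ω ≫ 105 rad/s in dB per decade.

-40 dB/decade

With 0 zeros and 2 poles, the high-frequency asymptotic slope is 20 × (0 − 2) = -40 dB/decade.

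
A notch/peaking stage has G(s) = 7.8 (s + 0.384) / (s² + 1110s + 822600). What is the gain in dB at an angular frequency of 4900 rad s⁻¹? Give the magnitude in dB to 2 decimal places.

|j4900 + 0.384| = √(4900² + 0.384²) = 4900
|(j4900)² + 1110(j4900) + 822600| = |-2.3187e+07 + j5.439e+06| = 2.382e+07
|G(j4900)| = 7.8 × 4900 / 2.382e+07 = 0.0016048
20 log₁₀(0.0016048) = -55.892 dB

-55.89 dB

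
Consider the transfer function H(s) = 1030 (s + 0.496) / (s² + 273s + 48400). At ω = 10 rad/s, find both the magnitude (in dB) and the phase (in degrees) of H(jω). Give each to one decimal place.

|j10 + 0.496| = √(10² + 0.496²) = 10.01
|(j10)² + 273(j10) + 48400| = |48300 + j2730| = 4.838e+04
|H(j10)| = 1030 × 10.01 / 4.838e+04 = 0.21317
20 log₁₀(0.21317) = -13.43 dB
∠(j10 + 0.496) = arctan(10/0.496) = 87.16°
∠[(j10)² + 273(j10) + 48400] = ∠[48300 + j2730] = 3.24°
∠H(j10) = 87.16° − 3.24° = 83.93°

|H| = -13.4 dB, ∠H = 83.9°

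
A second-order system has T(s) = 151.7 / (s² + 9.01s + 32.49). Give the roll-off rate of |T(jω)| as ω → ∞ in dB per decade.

-40 dB/decade

With 0 zeros and 2 poles, the high-frequency asymptotic slope is 20 × (0 − 2) = -40 dB/decade.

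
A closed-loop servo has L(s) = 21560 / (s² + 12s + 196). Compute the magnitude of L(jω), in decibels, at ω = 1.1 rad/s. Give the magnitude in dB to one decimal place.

40.9 dB

|(j1.1)² + 12(j1.1) + 196| = |194.79 + j13.2| = 195.2
|L(j1.1)| = 21560 / 195.2 = 110.43
20 log₁₀(110.43) = 40.86 dB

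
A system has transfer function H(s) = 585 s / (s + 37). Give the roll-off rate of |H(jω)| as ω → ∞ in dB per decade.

0 dB/decade

With 1 zero and 1 pole, the high-frequency asymptotic slope is 20 × (1 − 1) = 0 dB/decade.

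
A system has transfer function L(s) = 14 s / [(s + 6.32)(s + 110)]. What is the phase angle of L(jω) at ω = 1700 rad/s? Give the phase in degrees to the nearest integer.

-86°

∠(j1700) = 90.00°
∠(j1700 + 6.32) = arctan(1700/6.32) = 89.79°
∠(j1700 + 110) = arctan(1700/110) = 86.30°
∠L(j1700) = 90.00° − (89.79° + 86.30°) = -86.08°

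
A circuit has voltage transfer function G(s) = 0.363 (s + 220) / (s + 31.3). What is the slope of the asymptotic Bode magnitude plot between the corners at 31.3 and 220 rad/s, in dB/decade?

In this band the factors already past their corner are: pole at 31.3; net slope = -20 dB/decade.

-20 dB/decade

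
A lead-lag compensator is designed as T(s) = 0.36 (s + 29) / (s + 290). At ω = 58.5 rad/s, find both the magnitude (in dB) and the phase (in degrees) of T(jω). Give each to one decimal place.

|j58.5 + 29| = √(58.5² + 29²) = 65.29
|j58.5 + 290| = √(58.5² + 290²) = 295.8
|T(j58.5)| = 0.36 × 65.29 / 295.8 = 0.079454
20 log₁₀(0.079454) = -22.00 dB
∠(j58.5 + 29) = arctan(58.5/29) = 63.63°
∠(j58.5 + 290) = arctan(58.5/290) = 11.40°
∠T(j58.5) = 63.63° − 11.40° = 52.23°

|T| = -22.0 dB, ∠T = 52.2°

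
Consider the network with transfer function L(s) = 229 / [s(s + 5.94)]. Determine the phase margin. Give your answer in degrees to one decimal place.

Gain crossover: |L(jω)| = 1 at ω ≈ 14.6 rad s⁻¹.
∠L(j14.6) = −90° − arctan(14.6/5.94) ≈ -157.81°
PM = 180° + (-157.81°) = 22.19°

22.2°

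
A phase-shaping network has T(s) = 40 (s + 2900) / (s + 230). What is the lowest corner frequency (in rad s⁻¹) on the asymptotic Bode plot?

230 rad s⁻¹

Break frequencies occur at each pole and zero magnitude: 230 rad s⁻¹, 2900 rad s⁻¹.
The lowest is 230 rad s⁻¹.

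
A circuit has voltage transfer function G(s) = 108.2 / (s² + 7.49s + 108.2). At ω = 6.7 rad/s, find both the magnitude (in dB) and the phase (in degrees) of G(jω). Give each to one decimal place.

|(j6.7)² + 7.49(j6.7) + 108.2| = |63.31 + j50.183| = 80.79
|G(j6.7)| = 108.2 / 80.79 = 1.3393
20 log₁₀(1.3393) = 2.54 dB
∠[(j6.7)² + 7.49(j6.7) + 108.2] = ∠[63.31 + j50.183] = 38.40°
∠G(j6.7) = −38.40° = -38.40°

|G| = 2.5 dB, ∠G = -38.4°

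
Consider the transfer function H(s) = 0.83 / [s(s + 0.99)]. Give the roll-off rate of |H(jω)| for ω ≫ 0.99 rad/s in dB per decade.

With 0 zeros and 2 poles, the high-frequency asymptotic slope is 20 × (0 − 2) = -40 dB/decade.

-40 dB/decade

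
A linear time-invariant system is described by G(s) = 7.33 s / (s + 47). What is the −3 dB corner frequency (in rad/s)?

47 rad/s

For a single-pole high-pass, the −3 dB point is at the pole: ω = 47 rad/s.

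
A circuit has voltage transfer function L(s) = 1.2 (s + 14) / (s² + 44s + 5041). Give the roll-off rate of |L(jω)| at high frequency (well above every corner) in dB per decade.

With 1 zero and 2 poles, the high-frequency asymptotic slope is 20 × (1 − 2) = -20 dB/decade.

-20 dB/decade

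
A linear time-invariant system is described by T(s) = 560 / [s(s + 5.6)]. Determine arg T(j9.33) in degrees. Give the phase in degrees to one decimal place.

∠(j9.33 + 5.6) = arctan(9.33/5.6) = 59.03°
∠(j9.33) = 90.00°
∠T(j9.33) = − (59.03° + 90.00°) = -149.03°

-149.0 deg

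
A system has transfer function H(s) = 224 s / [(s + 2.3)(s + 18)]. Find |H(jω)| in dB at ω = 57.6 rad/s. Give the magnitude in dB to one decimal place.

11.4 dB

|j57.6| = 57.6
|j57.6 + 2.3| = √(57.6² + 2.3²) = 57.65
|j57.6 + 18| = √(57.6² + 18²) = 60.35
|H(j57.6)| = 224 × 57.6 / (57.65 × 60.35) = 3.7089
20 log₁₀(3.7089) = 11.38 dB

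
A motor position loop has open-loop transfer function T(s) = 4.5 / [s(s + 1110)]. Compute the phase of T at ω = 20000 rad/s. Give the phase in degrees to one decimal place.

∠(j20000 + 1110) = arctan(20000/1110) = 86.82°
∠(j20000) = 90.00°
∠T(j20000) = − (86.82° + 90.00°) = -176.82°

-176.8°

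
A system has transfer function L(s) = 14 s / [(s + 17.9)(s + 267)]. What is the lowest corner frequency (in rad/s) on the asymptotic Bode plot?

Break frequencies occur at each pole and zero magnitude: 17.9 rad/s, 267 rad/s.
The lowest is 17.9 rad/s.

17.9 rad/s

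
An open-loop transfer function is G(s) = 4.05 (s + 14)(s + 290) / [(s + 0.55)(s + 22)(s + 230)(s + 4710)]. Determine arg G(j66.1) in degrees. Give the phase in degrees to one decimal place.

∠(j66.1 + 14) = arctan(66.1/14) = 78.04°
∠(j66.1 + 290) = arctan(66.1/290) = 12.84°
∠(j66.1 + 0.55) = arctan(66.1/0.55) = 89.52°
∠(j66.1 + 22) = arctan(66.1/22) = 71.59°
∠(j66.1 + 230) = arctan(66.1/230) = 16.03°
∠(j66.1 + 4710) = arctan(66.1/4710) = 0.80°
∠G(j66.1) = 78.04° + 12.84° − (89.52° + 71.59° + 16.03° + 0.80°) = -87.07°

-87.1°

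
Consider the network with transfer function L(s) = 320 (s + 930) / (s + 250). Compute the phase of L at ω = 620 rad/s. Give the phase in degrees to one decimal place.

-34.3°

∠(j620 + 930) = arctan(620/930) = 33.69°
∠(j620 + 250) = arctan(620/250) = 68.04°
∠L(j620) = 33.69° − 68.04° = -34.35°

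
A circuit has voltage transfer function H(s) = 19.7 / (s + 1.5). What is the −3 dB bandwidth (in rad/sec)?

1.5 rad/sec

For a single-pole low-pass, the −3 dB point is at the pole: ω = 1.5 rad/sec.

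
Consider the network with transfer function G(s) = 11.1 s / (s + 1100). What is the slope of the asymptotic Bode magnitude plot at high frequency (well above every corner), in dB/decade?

0 dB/decade

With 1 zero and 1 pole, the high-frequency asymptotic slope is 20 × (1 − 1) = 0 dB/decade.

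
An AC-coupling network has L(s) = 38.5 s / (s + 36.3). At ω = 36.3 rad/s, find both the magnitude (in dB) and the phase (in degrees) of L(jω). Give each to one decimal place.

|j36.3| = 36.3
|j36.3 + 36.3| = √(36.3² + 36.3²) = 51.34
|L(j36.3)| = 38.5 × 36.3 / 51.34 = 27.224
20 log₁₀(27.224) = 28.70 dB
∠(j36.3) = 90.00°
∠(j36.3 + 36.3) = arctan(36.3/36.3) = 45.00°
∠L(j36.3) = 90.00° − 45.00° = 45.00°

|L| = 28.7 dB, ∠L = 45.0°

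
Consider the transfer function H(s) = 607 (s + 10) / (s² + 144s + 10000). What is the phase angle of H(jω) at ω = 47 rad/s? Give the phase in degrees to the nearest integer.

37°

∠(j47 + 10) = arctan(47/10) = 77.99°
∠[(j47)² + 144(j47) + 10000] = ∠[7791 + j6768] = 40.98°
∠H(j47) = 77.99° − 40.98° = 37.01°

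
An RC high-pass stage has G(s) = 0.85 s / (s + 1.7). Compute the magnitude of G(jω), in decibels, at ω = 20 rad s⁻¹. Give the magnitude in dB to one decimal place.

|j20| = 20
|j20 + 1.7| = √(20² + 1.7²) = 20.07
|G(j20)| = 0.85 × 20 / 20.07 = 0.84695
20 log₁₀(0.84695) = -1.44 dB

-1.4 dB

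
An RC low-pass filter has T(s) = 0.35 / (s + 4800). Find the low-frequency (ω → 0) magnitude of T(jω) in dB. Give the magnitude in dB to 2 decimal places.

-82.74 dB

T(0) = 0.35 / 4800 = 7.2917e-05
20 log₁₀(7.2917e-05) = -82.743 dB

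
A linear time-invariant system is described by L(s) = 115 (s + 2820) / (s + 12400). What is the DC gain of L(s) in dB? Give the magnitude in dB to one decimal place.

L(0) = 115 × 2820 / 12400 = 26.153
20 log₁₀(26.153) = 28.35 dB

28.4 dB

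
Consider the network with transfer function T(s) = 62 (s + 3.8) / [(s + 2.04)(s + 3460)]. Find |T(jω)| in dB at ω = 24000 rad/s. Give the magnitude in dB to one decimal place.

|j24000 + 3.8| = √(24000² + 3.8²) = 2.4e+04
|j24000 + 2.04| = √(24000² + 2.04²) = 2.4e+04
|j24000 + 3460| = √(24000² + 3460²) = 2.425e+04
|T(j24000)| = 62 × 2.4e+04 / (2.4e+04 × 2.425e+04) = 0.0025569
20 log₁₀(0.0025569) = -51.85 dB

-51.8 dB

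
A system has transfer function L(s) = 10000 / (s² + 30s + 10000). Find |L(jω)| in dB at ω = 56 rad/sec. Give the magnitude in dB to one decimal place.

|(j56)² + 30(j56) + 10000| = |6864 + j1680| = 7067
|L(j56)| = 10000 / 7067 = 1.4151
20 log₁₀(1.4151) = 3.02 dB

3.0 dB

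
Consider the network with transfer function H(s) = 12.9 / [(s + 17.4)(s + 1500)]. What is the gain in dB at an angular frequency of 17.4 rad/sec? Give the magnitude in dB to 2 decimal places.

|j17.4 + 17.4| = √(17.4² + 17.4²) = 24.61
|j17.4 + 1500| = √(17.4² + 1500²) = 1500
|H(j17.4)| = 12.9 / (24.61 × 1500) = 0.00034947
20 log₁₀(0.00034947) = -69.132 dB

-69.13 dB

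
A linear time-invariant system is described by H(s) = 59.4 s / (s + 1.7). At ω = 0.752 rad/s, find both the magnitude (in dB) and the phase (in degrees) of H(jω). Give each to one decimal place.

|H| = 27.6 dB, ∠H = 66.1°

|j0.752| = 0.752
|j0.752 + 1.7| = √(0.752² + 1.7²) = 1.859
|H(j0.752)| = 59.4 × 0.752 / 1.859 = 24.03
20 log₁₀(24.03) = 27.61 dB
∠(j0.752) = 90.00°
∠(j0.752 + 1.7) = arctan(0.752/1.7) = 23.86°
∠H(j0.752) = 90.00° − 23.86° = 66.14°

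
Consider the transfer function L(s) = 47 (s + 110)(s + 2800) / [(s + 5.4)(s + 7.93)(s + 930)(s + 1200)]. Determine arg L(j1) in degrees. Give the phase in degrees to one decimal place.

∠(j1 + 110) = arctan(1/110) = 0.52°
∠(j1 + 2800) = arctan(1/2800) = 0.02°
∠(j1 + 5.4) = arctan(1/5.4) = 10.49°
∠(j1 + 7.93) = arctan(1/7.93) = 7.19°
∠(j1 + 930) = arctan(1/930) = 0.06°
∠(j1 + 1200) = arctan(1/1200) = 0.05°
∠L(j1) = 0.52° + 0.02° − (10.49° + 7.19° + 0.06° + 0.05°) = -17.25°

-17.2°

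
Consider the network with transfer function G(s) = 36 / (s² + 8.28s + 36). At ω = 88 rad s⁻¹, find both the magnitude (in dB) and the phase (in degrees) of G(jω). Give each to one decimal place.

|G| = -46.7 dB, ∠G = -174.6°

|(j88)² + 8.28(j88) + 36| = |-7708 + j728.64| = 7742
|G(j88)| = 36 / 7742 = 0.0046497
20 log₁₀(0.0046497) = -46.65 dB
∠[(j88)² + 8.28(j88) + 36] = ∠[-7708 + j728.64] = 174.60°
∠G(j88) = −174.60° = -174.60°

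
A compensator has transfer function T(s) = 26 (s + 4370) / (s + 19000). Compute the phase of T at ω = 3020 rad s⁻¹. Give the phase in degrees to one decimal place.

25.6°

∠(j3020 + 4370) = arctan(3020/4370) = 34.65°
∠(j3020 + 19000) = arctan(3020/19000) = 9.03°
∠T(j3020) = 34.65° − 9.03° = 25.62°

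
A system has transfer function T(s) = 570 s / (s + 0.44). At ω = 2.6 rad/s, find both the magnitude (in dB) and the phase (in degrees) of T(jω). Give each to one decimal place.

|j2.6| = 2.6
|j2.6 + 0.44| = √(2.6² + 0.44²) = 2.637
|T(j2.6)| = 570 × 2.6 / 2.637 = 562.01
20 log₁₀(562.01) = 54.99 dB
∠(j2.6) = 90.00°
∠(j2.6 + 0.44) = arctan(2.6/0.44) = 80.39°
∠T(j2.6) = 90.00° − 80.39° = 9.61°

|T| = 55.0 dB, ∠T = 9.6 deg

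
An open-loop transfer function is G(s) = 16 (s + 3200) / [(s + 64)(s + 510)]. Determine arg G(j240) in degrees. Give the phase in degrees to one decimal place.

-96.0°

∠(j240 + 3200) = arctan(240/3200) = 4.29°
∠(j240 + 64) = arctan(240/64) = 75.07°
∠(j240 + 510) = arctan(240/510) = 25.20°
∠G(j240) = 4.29° − (75.07° + 25.20°) = -95.98°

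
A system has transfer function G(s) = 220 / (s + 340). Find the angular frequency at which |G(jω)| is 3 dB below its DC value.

For a single-pole low-pass, the −3 dB point is at the pole: ω = 340 rad s⁻¹.

340 rad s⁻¹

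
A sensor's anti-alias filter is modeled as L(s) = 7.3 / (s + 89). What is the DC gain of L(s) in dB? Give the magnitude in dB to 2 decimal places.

L(0) = 7.3 / 89 = 0.082022
20 log₁₀(0.082022) = -21.721 dB

-21.72 dB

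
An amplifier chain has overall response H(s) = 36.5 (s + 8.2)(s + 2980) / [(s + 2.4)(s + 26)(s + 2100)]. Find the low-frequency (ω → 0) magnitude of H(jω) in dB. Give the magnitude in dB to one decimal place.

16.7 dB

H(0) = 36.5 × 8.2 × 2980 / (2.4 × 26 × 2100) = 6.8064
20 log₁₀(6.8064) = 16.66 dB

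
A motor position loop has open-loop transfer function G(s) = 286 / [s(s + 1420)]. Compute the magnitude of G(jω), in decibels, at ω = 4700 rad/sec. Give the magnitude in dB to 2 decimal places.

|j4700 + 1420| = √(4700² + 1420²) = 4910
|j4700| = 4700
|G(j4700)| = 286 / (4910 × 4700) = 1.2394e-05
20 log₁₀(1.2394e-05) = -98.136 dB

-98.14 dB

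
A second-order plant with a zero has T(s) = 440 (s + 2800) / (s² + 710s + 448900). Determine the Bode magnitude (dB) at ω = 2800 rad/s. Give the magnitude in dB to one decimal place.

-12.9 dB

|j2800 + 2800| = √(2800² + 2800²) = 3960
|(j2800)² + 710(j2800) + 448900| = |-7.3911e+06 + j1.988e+06| = 7.654e+06
|T(j2800)| = 440 × 3960 / 7.654e+06 = 0.22764
20 log₁₀(0.22764) = -12.86 dB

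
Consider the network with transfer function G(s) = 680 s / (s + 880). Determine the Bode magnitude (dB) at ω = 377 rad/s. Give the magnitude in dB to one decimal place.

48.6 dB

|j377| = 377
|j377 + 880| = √(377² + 880²) = 957.4
|G(j377)| = 680 × 377 / 957.4 = 267.78
20 log₁₀(267.78) = 48.56 dB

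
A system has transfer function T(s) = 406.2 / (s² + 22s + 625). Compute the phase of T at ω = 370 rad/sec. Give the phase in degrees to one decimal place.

∠[(j370)² + 22(j370) + 625] = ∠[-1.3628e+05 + j8140] = 176.58°
∠T(j370) = −176.58° = -176.58°

-176.6°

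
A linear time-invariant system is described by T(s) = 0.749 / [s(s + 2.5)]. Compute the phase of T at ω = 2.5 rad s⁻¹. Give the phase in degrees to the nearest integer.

-135°

∠(j2.5 + 2.5) = arctan(2.5/2.5) = 45.00°
∠(j2.5) = 90.00°
∠T(j2.5) = − (45.00° + 90.00°) = -135.00°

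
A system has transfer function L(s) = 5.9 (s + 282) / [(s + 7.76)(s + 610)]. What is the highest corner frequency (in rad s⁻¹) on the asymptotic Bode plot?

610 rad s⁻¹

Break frequencies occur at each pole and zero magnitude: 7.76 rad s⁻¹, 282 rad s⁻¹, 610 rad s⁻¹.
The highest is 610 rad s⁻¹.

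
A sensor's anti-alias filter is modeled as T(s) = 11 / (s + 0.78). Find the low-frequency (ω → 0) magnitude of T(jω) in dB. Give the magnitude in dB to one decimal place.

23.0 dB

T(0) = 11 / 0.78 = 14.103
20 log₁₀(14.103) = 22.99 dB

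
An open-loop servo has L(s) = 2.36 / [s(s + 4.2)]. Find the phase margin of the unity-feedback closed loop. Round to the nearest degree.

Gain crossover: |L(jω)| = 1 at ω ≈ 0.557 rad/s.
∠L(j0.557) = −90° − arctan(0.557/4.2) ≈ -97.55°
PM = 180° + (-97.55°) = 82.45°

82 deg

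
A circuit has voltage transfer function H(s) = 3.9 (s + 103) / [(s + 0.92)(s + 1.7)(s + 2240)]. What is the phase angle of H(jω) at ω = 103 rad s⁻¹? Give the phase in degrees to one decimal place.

-136.2 deg

∠(j103 + 103) = arctan(103/103) = 45.00°
∠(j103 + 0.92) = arctan(103/0.92) = 89.49°
∠(j103 + 1.7) = arctan(103/1.7) = 89.05°
∠(j103 + 2240) = arctan(103/2240) = 2.63°
∠H(j103) = 45.00° − (89.49° + 89.05° + 2.63°) = -136.18°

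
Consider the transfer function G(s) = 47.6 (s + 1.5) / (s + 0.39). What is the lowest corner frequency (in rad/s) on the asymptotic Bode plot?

0.39 rad/s

Break frequencies occur at each pole and zero magnitude: 0.39 rad/s, 1.5 rad/s.
The lowest is 0.39 rad/s.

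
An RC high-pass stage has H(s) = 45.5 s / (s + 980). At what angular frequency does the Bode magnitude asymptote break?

The single real pole at s = −980 gives a corner at ω = 980 rad/s.

980 rad/s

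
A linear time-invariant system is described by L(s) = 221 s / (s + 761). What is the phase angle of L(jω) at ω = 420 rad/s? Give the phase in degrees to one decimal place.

∠(j420) = 90.00°
∠(j420 + 761) = arctan(420/761) = 28.89°
∠L(j420) = 90.00° − 28.89° = 61.11°

61.1 deg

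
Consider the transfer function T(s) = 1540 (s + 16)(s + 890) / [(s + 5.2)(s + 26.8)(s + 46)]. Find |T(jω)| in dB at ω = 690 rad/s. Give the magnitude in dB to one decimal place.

11.2 dB

|j690 + 16| = √(690² + 16²) = 690.2
|j690 + 890| = √(690² + 890²) = 1126
|j690 + 5.2| = √(690² + 5.2²) = 690
|j690 + 26.8| = √(690² + 26.8²) = 690.5
|j690 + 46| = √(690² + 46²) = 691.5
|T(j690)| = 1540 × 690.2 × 1126 / (690 × 690.5 × 691.5) = 3.6327
20 log₁₀(3.6327) = 11.20 dB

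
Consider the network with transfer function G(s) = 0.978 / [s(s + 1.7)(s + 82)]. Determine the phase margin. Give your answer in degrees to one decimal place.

89.8 deg

Gain crossover: |G(jω)| = 1 at ω ≈ 0.00702 rad/s.
∠G(j0.00702) = −90° − arctan(0.00702/1.7) − arctan(0.00702/82) ≈ -90.24°
PM = 180° + (-90.24°) = 89.76°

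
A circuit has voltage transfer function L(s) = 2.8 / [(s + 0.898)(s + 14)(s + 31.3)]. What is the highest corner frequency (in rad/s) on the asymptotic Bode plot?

31.3 rad/s

Break frequencies occur at each pole and zero magnitude: 0.898 rad/s, 14 rad/s, 31.3 rad/s.
The highest is 31.3 rad/s.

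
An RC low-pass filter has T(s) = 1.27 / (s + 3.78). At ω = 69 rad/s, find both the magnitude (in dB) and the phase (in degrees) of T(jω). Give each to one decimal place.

|j69 + 3.78| = √(69² + 3.78²) = 69.1
|T(j69)| = 1.27 / 69.1 = 0.018378
20 log₁₀(0.018378) = -34.71 dB
∠(j69 + 3.78) = arctan(69/3.78) = 86.86°
∠T(j69) = −86.86° = -86.86°

|T| = -34.7 dB, ∠T = -86.9 deg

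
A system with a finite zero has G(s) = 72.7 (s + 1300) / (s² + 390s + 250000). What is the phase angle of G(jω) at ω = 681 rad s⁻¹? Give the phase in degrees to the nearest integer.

-101°

∠(j681 + 1300) = arctan(681/1300) = 27.65°
∠[(j681)² + 390(j681) + 250000] = ∠[-2.1376e+05 + j2.6559e+05] = 128.83°
∠G(j681) = 27.65° − 128.83° = -101.18°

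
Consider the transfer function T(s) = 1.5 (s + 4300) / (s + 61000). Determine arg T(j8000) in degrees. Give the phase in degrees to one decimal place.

∠(j8000 + 4300) = arctan(8000/4300) = 61.74°
∠(j8000 + 61000) = arctan(8000/61000) = 7.47°
∠T(j8000) = 61.74° − 7.47° = 54.27°

54.3 deg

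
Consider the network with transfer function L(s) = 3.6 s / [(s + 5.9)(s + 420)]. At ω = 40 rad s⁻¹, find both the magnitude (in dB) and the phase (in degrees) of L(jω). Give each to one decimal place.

|L| = -41.5 dB, ∠L = 3.0 deg

|j40| = 40
|j40 + 5.9| = √(40² + 5.9²) = 40.43
|j40 + 420| = √(40² + 420²) = 421.9
|L(j40)| = 3.6 × 40 / (40.43 × 421.9) = 0.0084415
20 log₁₀(0.0084415) = -41.47 dB
∠(j40) = 90.00°
∠(j40 + 5.9) = arctan(40/5.9) = 81.61°
∠(j40 + 420) = arctan(40/420) = 5.44°
∠L(j40) = 90.00° − (81.61° + 5.44°) = 2.95°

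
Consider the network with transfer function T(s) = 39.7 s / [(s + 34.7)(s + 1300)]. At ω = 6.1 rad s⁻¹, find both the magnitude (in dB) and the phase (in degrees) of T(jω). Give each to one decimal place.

|T| = -45.5 dB, ∠T = 79.8°

|j6.1| = 6.1
|j6.1 + 34.7| = √(6.1² + 34.7²) = 35.23
|j6.1 + 1300| = √(6.1² + 1300²) = 1300
|T(j6.1)| = 39.7 × 6.1 / (35.23 × 1300) = 0.0052873
20 log₁₀(0.0052873) = -45.54 dB
∠(j6.1) = 90.00°
∠(j6.1 + 34.7) = arctan(6.1/34.7) = 9.97°
∠(j6.1 + 1300) = arctan(6.1/1300) = 0.27°
∠T(j6.1) = 90.00° − (9.97° + 0.27°) = 79.76°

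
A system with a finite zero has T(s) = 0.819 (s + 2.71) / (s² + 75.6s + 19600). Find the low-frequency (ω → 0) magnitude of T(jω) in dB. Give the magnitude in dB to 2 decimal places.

T(0) = 0.819 × 2.71 / 19600 = 0.00011324
20 log₁₀(0.00011324) = -78.920 dB

-78.92 dB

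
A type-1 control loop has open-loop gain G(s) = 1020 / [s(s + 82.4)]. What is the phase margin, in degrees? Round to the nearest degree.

Gain crossover: |G(jω)| = 1 at ω ≈ 12.2 rad/s.
∠G(j12.2) = −90° − arctan(12.2/82.4) ≈ -98.45°
PM = 180° + (-98.45°) = 81.55°

82°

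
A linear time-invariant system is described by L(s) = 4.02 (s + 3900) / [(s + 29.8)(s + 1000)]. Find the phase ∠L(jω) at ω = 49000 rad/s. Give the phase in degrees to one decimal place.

∠(j49000 + 3900) = arctan(49000/3900) = 85.45°
∠(j49000 + 29.8) = arctan(49000/29.8) = 89.97°
∠(j49000 + 1000) = arctan(49000/1000) = 88.83°
∠L(j49000) = 85.45° − (89.97° + 88.83°) = -93.35°

-93.3 deg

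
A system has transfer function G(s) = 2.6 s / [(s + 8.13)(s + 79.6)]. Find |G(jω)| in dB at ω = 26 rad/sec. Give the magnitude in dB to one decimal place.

|j26| = 26
|j26 + 8.13| = √(26² + 8.13²) = 27.24
|j26 + 79.6| = √(26² + 79.6²) = 83.74
|G(j26)| = 2.6 × 26 / (27.24 × 83.74) = 0.029634
20 log₁₀(0.029634) = -30.56 dB

-30.6 dB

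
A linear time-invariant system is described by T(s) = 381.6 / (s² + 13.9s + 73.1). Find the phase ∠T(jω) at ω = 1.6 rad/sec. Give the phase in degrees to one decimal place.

∠[(j1.6)² + 13.9(j1.6) + 73.1] = ∠[70.54 + j22.24] = 17.50°
∠T(j1.6) = −17.50° = -17.50°

-17.5°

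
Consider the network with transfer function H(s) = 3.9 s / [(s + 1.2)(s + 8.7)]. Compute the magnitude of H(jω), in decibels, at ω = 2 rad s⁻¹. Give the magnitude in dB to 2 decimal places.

|j2| = 2
|j2 + 1.2| = √(2² + 1.2²) = 2.332
|j2 + 8.7| = √(2² + 8.7²) = 8.927
|H(j2)| = 3.9 × 2 / (2.332 × 8.927) = 0.37462
20 log₁₀(0.37462) = -8.528 dB

-8.53 dB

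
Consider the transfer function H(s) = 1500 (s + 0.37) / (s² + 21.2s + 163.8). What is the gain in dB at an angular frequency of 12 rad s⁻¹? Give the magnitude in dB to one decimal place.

37.0 dB

|j12 + 0.37| = √(12² + 0.37²) = 12.01
|(j12)² + 21.2(j12) + 163.8| = |19.8 + j254.4| = 255.2
|H(j12)| = 1500 × 12.01 / 255.2 = 70.575
20 log₁₀(70.575) = 36.97 dB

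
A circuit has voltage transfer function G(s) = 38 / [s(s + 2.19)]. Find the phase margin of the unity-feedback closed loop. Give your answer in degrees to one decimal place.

20.1°

Gain crossover: |G(jω)| = 1 at ω ≈ 5.97 rad/sec.
∠G(j5.97) = −90° − arctan(5.97/2.19) ≈ -159.86°
PM = 180° + (-159.86°) = 20.14°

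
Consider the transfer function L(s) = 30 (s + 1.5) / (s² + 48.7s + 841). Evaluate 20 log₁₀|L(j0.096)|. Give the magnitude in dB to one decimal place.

|j0.096 + 1.5| = √(0.096² + 1.5²) = 1.503
|(j0.096)² + 48.7(j0.096) + 841| = |840.99 + j4.6752| = 841
|L(j0.096)| = 30 × 1.503 / 841 = 0.053617
20 log₁₀(0.053617) = -25.41 dB

-25.4 dB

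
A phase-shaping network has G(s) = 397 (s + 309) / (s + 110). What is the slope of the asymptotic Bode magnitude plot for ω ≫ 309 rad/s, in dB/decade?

0 dB/decade

With 1 zero and 1 pole, the high-frequency asymptotic slope is 20 × (1 − 1) = 0 dB/decade.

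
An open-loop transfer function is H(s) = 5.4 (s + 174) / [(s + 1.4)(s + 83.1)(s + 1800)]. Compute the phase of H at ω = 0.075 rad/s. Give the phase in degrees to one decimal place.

-3.1°

∠(j0.075 + 174) = arctan(0.075/174) = 0.02°
∠(j0.075 + 1.4) = arctan(0.075/1.4) = 3.07°
∠(j0.075 + 83.1) = arctan(0.075/83.1) = 0.05°
∠(j0.075 + 1800) = arctan(0.075/1800) = 0.00°
∠H(j0.075) = 0.02° − (3.07° + 0.05° + 0.00°) = -3.10°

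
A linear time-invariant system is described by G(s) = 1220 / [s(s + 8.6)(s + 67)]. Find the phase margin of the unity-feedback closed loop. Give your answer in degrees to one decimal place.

Gain crossover: |G(jω)| = 1 at ω ≈ 2.06 rad/s.
∠G(j2.06) = −90° − arctan(2.06/8.6) − arctan(2.06/67) ≈ -105.22°
PM = 180° + (-105.22°) = 74.78°

74.8°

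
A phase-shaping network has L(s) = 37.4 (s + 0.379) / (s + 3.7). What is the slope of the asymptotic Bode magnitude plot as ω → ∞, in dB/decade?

0 dB/decade

With 1 zero and 1 pole, the high-frequency asymptotic slope is 20 × (1 − 1) = 0 dB/decade.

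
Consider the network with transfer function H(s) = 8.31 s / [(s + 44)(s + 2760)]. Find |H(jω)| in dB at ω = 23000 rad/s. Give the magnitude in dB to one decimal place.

-68.9 dB

|j23000| = 2.3e+04
|j23000 + 44| = √(23000² + 44²) = 2.3e+04
|j23000 + 2760| = √(23000² + 2760²) = 2.317e+04
|H(j23000)| = 8.31 × 2.3e+04 / (2.3e+04 × 2.317e+04) = 0.00035873
20 log₁₀(0.00035873) = -68.90 dB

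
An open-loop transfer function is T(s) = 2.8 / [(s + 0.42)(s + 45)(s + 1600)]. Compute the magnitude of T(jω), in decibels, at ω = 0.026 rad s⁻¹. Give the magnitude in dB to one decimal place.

-80.7 dB

|j0.026 + 0.42| = √(0.026² + 0.42²) = 0.4208
|j0.026 + 45| = √(0.026² + 45²) = 45
|j0.026 + 1600| = √(0.026² + 1600²) = 1600
|T(j0.026)| = 2.8 / (0.4208 × 45 × 1600) = 9.2416e-05
20 log₁₀(9.2416e-05) = -80.69 dB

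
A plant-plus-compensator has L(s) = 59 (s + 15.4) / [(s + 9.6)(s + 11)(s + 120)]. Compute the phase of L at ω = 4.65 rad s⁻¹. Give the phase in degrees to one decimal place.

-34.2°

∠(j4.65 + 15.4) = arctan(4.65/15.4) = 16.80°
∠(j4.65 + 9.6) = arctan(4.65/9.6) = 25.84°
∠(j4.65 + 11) = arctan(4.65/11) = 22.92°
∠(j4.65 + 120) = arctan(4.65/120) = 2.22°
∠L(j4.65) = 16.80° − (25.84° + 22.92° + 2.22°) = -34.18°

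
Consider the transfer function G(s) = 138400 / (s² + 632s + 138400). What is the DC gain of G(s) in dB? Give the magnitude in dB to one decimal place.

G(0) = 138400 / 138400 = 1
20 log₁₀(1) = 0.00 dB

0.0 dB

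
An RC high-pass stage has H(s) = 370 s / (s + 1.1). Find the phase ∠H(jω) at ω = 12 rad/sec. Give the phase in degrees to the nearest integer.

5 deg

∠(j12) = 90.00°
∠(j12 + 1.1) = arctan(12/1.1) = 84.76°
∠H(j12) = 90.00° − 84.76° = 5.24°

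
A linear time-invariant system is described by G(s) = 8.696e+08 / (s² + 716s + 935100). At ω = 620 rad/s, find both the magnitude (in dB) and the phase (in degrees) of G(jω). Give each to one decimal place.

|(j620)² + 716(j620) + 935100| = |5.507e+05 + j4.4392e+05| = 7.073e+05
|G(j620)| = 8.696e+08 / 7.073e+05 = 1229.4
20 log₁₀(1229.4) = 61.79 dB
∠[(j620)² + 716(j620) + 935100] = ∠[5.507e+05 + j4.4392e+05] = 38.87°
∠G(j620) = −38.87° = -38.87°

|G| = 61.8 dB, ∠G = -38.9 deg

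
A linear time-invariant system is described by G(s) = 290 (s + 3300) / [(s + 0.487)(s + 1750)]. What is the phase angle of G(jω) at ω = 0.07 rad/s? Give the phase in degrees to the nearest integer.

-8°

∠(j0.07 + 3300) = arctan(0.07/3300) = 0.00°
∠(j0.07 + 0.487) = arctan(0.07/0.487) = 8.18°
∠(j0.07 + 1750) = arctan(0.07/1750) = 0.00°
∠G(j0.07) = 0.00° − (8.18° + 0.00°) = -8.18°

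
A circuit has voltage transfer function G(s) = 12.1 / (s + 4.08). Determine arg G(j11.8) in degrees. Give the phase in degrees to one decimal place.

-70.9°

∠(j11.8 + 4.08) = arctan(11.8/4.08) = 70.93°
∠G(j11.8) = −70.93° = -70.93°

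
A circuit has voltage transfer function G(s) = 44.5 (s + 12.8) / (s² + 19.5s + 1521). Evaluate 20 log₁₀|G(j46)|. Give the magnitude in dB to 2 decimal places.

|j46 + 12.8| = √(46² + 12.8²) = 47.75
|(j46)² + 19.5(j46) + 1521| = |-595 + j897| = 1076
|G(j46)| = 44.5 × 47.75 / 1076 = 1.974
20 log₁₀(1.974) = 5.907 dB

5.91 dB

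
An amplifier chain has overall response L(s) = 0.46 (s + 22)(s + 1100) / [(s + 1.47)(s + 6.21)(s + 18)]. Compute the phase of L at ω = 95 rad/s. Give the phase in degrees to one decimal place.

∠(j95 + 22) = arctan(95/22) = 76.96°
∠(j95 + 1100) = arctan(95/1100) = 4.94°
∠(j95 + 1.47) = arctan(95/1.47) = 89.11°
∠(j95 + 6.21) = arctan(95/6.21) = 86.26°
∠(j95 + 18) = arctan(95/18) = 79.27°
∠L(j95) = 76.96° + 4.94° − (89.11° + 86.26° + 79.27°) = -172.75°

-172.7°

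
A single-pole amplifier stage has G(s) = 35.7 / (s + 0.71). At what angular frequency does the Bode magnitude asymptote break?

0.71 rad/sec

The single real pole at s = −0.71 gives a corner at ω = 0.71 rad/sec.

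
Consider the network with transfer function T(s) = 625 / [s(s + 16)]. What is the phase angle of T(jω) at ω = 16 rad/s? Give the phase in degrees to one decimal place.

-135.0°

∠(j16 + 16) = arctan(16/16) = 45.00°
∠(j16) = 90.00°
∠T(j16) = − (45.00° + 90.00°) = -135.00°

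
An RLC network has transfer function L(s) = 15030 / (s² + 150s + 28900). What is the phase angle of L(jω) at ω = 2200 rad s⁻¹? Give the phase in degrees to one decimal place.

-176.1°

∠[(j2200)² + 150(j2200) + 28900] = ∠[-4.8111e+06 + j3.3e+05] = 176.08°
∠L(j2200) = −176.08° = -176.08°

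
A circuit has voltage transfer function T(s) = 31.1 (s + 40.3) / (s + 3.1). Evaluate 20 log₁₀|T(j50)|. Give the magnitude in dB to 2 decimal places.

|j50 + 40.3| = √(50² + 40.3²) = 64.22
|j50 + 3.1| = √(50² + 3.1²) = 50.1
|T(j50)| = 31.1 × 64.22 / 50.1 = 39.868
20 log₁₀(39.868) = 32.012 dB

32.01 dB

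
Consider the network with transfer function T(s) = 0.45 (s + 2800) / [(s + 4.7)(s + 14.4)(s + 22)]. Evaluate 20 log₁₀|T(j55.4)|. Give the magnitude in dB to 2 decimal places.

-43.55 dB

|j55.4 + 2800| = √(55.4² + 2800²) = 2801
|j55.4 + 4.7| = √(55.4² + 4.7²) = 55.6
|j55.4 + 14.4| = √(55.4² + 14.4²) = 57.24
|j55.4 + 22| = √(55.4² + 22²) = 59.61
|T(j55.4)| = 0.45 × 2801 / (55.6 × 57.24 × 59.61) = 0.0066432
20 log₁₀(0.0066432) = -43.553 dB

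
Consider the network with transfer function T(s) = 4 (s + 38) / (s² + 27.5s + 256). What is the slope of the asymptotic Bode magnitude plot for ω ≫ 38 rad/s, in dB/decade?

With 1 zero and 2 poles, the high-frequency asymptotic slope is 20 × (1 − 2) = -20 dB/decade.

-20 dB/decade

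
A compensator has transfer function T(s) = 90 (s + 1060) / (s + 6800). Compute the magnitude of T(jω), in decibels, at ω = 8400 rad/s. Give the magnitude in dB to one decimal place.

37.0 dB

|j8400 + 1060| = √(8400² + 1060²) = 8467
|j8400 + 6800| = √(8400² + 6800²) = 1.081e+04
|T(j8400)| = 90 × 8467 / 1.081e+04 = 70.507
20 log₁₀(70.507) = 36.96 dB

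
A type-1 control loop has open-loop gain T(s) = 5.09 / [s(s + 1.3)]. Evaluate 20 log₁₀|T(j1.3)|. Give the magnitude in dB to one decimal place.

6.6 dB

|j1.3 + 1.3| = √(1.3² + 1.3²) = 1.838
|j1.3| = 1.3
|T(j1.3)| = 5.09 / (1.838 × 1.3) = 2.1297
20 log₁₀(2.1297) = 6.57 dB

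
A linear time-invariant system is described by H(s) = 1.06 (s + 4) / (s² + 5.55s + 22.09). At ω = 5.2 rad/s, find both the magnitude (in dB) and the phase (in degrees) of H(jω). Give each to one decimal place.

|j5.2 + 4| = √(5.2² + 4²) = 6.56
|(j5.2)² + 5.55(j5.2) + 22.09| = |-4.95 + j28.86| = 29.28
|H(j5.2)| = 1.06 × 6.56 / 29.28 = 0.23749
20 log₁₀(0.23749) = -12.49 dB
∠(j5.2 + 4) = arctan(5.2/4) = 52.43°
∠[(j5.2)² + 5.55(j5.2) + 22.09] = ∠[-4.95 + j28.86] = 99.73°
∠H(j5.2) = 52.43° − 99.73° = -47.30°

|H| = -12.5 dB, ∠H = -47.3°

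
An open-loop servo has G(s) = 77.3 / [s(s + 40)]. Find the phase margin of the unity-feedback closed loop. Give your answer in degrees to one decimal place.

87.2°

Gain crossover: |G(jω)| = 1 at ω ≈ 1.93 rad s⁻¹.
∠G(j1.93) = −90° − arctan(1.93/40) ≈ -92.76°
PM = 180° + (-92.76°) = 87.24°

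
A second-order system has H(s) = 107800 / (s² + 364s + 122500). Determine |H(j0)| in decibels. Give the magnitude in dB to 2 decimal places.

-1.11 dB

H(0) = 107800 / 122500 = 0.88
20 log₁₀(0.88) = -1.110 dB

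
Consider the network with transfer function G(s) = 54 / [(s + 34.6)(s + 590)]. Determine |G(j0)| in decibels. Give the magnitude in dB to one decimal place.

-51.6 dB

G(0) = 54 / (34.6 × 590) = 0.0026452
20 log₁₀(0.0026452) = -51.55 dB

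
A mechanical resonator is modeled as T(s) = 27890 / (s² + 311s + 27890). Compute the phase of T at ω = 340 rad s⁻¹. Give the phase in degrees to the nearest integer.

∠[(j340)² + 311(j340) + 27890] = ∠[-87710 + j1.0574e+05] = 129.68°
∠T(j340) = −129.68° = -129.68°

-130°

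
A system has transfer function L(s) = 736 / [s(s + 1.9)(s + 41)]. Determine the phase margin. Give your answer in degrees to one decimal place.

Gain crossover: |L(jω)| = 1 at ω ≈ 4.02 rad s⁻¹.
∠L(j4.02) = −90° − arctan(4.02/1.9) − arctan(4.02/41) ≈ -160.30°
PM = 180° + (-160.30°) = 19.70°

19.7 deg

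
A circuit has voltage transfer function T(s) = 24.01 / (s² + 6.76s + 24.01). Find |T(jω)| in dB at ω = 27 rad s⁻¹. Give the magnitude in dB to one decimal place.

|(j27)² + 6.76(j27) + 24.01| = |-704.99 + j182.52| = 728.2
|T(j27)| = 24.01 / 728.2 = 0.03297
20 log₁₀(0.03297) = -29.64 dB

-29.6 dB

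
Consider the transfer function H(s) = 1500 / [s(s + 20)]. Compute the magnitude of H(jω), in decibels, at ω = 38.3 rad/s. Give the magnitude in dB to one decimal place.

-0.9 dB

|j38.3 + 20| = √(38.3² + 20²) = 43.21
|j38.3| = 38.3
|H(j38.3)| = 1500 / (43.21 × 38.3) = 0.90643
20 log₁₀(0.90643) = -0.85 dB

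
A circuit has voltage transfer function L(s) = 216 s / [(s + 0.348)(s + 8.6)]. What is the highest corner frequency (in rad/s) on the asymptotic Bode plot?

8.6 rad/s

Break frequencies occur at each pole and zero magnitude: 0.348 rad/s, 8.6 rad/s.
The highest is 8.6 rad/s.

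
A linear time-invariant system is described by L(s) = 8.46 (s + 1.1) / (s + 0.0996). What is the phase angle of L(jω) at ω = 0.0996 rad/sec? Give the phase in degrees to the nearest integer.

∠(j0.0996 + 1.1) = arctan(0.0996/1.1) = 5.17°
∠(j0.0996 + 0.0996) = arctan(0.0996/0.0996) = 45.00°
∠L(j0.0996) = 5.17° − 45.00° = -39.83°

-40 deg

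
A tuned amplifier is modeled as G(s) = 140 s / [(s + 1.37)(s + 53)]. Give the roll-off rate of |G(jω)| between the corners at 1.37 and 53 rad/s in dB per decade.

In this band the factors already past their corner are: 1 differentiator zero, pole at 1.37; net slope = 0 dB/decade.

0 dB/decade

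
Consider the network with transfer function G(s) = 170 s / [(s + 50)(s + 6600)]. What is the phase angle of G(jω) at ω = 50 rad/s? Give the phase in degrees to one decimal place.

∠(j50) = 90.00°
∠(j50 + 50) = arctan(50/50) = 45.00°
∠(j50 + 6600) = arctan(50/6600) = 0.43°
∠G(j50) = 90.00° − (45.00° + 0.43°) = 44.57°

44.6°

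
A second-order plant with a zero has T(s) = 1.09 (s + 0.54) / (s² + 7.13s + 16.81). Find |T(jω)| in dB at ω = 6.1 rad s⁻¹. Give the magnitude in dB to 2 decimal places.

|j6.1 + 0.54| = √(6.1² + 0.54²) = 6.124
|(j6.1)² + 7.13(j6.1) + 16.81| = |-20.4 + j43.493| = 48.04
|T(j6.1)| = 1.09 × 6.124 / 48.04 = 0.13895
20 log₁₀(0.13895) = -17.143 dB

-17.14 dB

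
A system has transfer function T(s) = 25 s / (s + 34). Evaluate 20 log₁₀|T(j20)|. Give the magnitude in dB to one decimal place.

|j20| = 20
|j20 + 34| = √(20² + 34²) = 39.45
|T(j20)| = 25 × 20 / 39.45 = 12.676
20 log₁₀(12.676) = 22.06 dB

22.1 dB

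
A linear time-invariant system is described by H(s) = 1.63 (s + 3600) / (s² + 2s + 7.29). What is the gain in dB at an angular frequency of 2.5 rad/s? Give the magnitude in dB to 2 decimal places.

|j2.5 + 3600| = √(2.5² + 3600²) = 3600
|(j2.5)² + 2(j2.5) + 7.29| = |1.04 + j5| = 5.107
|H(j2.5)| = 1.63 × 3600 / 5.107 = 1149
20 log₁₀(1149) = 61.206 dB

61.21 dB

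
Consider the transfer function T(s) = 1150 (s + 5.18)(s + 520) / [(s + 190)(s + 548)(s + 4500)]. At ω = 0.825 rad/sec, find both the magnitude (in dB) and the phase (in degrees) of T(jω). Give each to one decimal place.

|j0.825 + 5.18| = √(0.825² + 5.18²) = 5.245
|j0.825 + 520| = √(0.825² + 520²) = 520
|j0.825 + 190| = √(0.825² + 190²) = 190
|j0.825 + 548| = √(0.825² + 548²) = 548
|j0.825 + 4500| = √(0.825² + 4500²) = 4500
|T(j0.825)| = 1150 × 5.245 × 520 / (190 × 548 × 4500) = 0.0066945
20 log₁₀(0.0066945) = -43.49 dB
∠(j0.825 + 5.18) = arctan(0.825/5.18) = 9.05°
∠(j0.825 + 520) = arctan(0.825/520) = 0.09°
∠(j0.825 + 190) = arctan(0.825/190) = 0.25°
∠(j0.825 + 548) = arctan(0.825/548) = 0.09°
∠(j0.825 + 4500) = arctan(0.825/4500) = 0.01°
∠T(j0.825) = 9.05° + 0.09° − (0.25° + 0.09° + 0.01°) = 8.79°

|T| = -43.5 dB, ∠T = 8.8°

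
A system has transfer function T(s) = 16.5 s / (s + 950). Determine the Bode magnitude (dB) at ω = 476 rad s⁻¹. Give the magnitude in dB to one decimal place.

17.4 dB

|j476| = 476
|j476 + 950| = √(476² + 950²) = 1063
|T(j476)| = 16.5 × 476 / 1063 = 7.3914
20 log₁₀(7.3914) = 17.37 dB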